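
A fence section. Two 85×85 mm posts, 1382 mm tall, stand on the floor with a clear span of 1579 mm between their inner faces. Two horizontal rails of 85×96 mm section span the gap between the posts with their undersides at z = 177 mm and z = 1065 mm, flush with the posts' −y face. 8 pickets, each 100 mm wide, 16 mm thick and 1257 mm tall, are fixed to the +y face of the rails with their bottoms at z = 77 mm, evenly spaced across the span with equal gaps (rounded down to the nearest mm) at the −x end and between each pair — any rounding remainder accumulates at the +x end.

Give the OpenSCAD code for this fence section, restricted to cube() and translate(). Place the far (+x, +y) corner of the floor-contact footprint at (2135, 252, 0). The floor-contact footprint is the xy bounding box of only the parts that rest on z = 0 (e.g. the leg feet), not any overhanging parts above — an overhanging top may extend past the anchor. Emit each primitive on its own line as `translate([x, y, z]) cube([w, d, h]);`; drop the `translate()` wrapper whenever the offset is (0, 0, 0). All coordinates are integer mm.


translate([386, 167, 0]) cube([85, 85, 1382]);
translate([2050, 167, 0]) cube([85, 85, 1382]);
translate([471, 167, 177]) cube([1579, 85, 96]);
translate([471, 167, 1065]) cube([1579, 85, 96]);
translate([557, 252, 77]) cube([100, 16, 1257]);
translate([743, 252, 77]) cube([100, 16, 1257]);
translate([929, 252, 77]) cube([100, 16, 1257]);
translate([1115, 252, 77]) cube([100, 16, 1257]);
translate([1301, 252, 77]) cube([100, 16, 1257]);
translate([1487, 252, 77]) cube([100, 16, 1257]);
translate([1673, 252, 77]) cube([100, 16, 1257]);
translate([1859, 252, 77]) cube([100, 16, 1257]);


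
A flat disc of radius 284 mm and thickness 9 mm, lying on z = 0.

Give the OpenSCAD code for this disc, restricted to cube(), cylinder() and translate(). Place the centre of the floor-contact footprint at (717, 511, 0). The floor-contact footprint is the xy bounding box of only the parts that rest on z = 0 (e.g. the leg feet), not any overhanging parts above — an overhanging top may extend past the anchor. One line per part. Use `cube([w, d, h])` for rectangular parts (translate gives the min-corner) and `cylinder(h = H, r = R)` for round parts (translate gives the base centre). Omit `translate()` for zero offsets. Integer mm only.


translate([717, 511, 0]) cylinder(h = 9, r = 284);


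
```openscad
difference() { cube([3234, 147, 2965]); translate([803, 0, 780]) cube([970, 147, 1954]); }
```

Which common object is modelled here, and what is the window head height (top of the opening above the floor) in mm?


A wall with a window opening. The window head height is 2734 mm.

A wall with a rectangular opening subtracted — a window. Sill at z = 780, opening 1954 mm tall, so the head is at 780 + 1954 = 2734 mm.


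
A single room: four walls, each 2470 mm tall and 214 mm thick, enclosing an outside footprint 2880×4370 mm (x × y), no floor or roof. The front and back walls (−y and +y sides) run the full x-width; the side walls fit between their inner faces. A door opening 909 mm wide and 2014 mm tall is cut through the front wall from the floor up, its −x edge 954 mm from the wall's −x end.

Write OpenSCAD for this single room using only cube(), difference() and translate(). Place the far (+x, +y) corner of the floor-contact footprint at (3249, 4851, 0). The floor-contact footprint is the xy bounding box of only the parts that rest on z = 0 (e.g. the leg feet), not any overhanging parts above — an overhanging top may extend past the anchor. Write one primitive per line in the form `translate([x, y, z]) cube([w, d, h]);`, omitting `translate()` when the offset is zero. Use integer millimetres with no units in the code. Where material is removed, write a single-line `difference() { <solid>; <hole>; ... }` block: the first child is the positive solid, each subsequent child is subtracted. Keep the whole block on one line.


difference() { translate([369, 481, 0]) cube([2880, 214, 2470]); translate([1323, 481, 0]) cube([909, 214, 2014]); }
translate([369, 4637, 0]) cube([2880, 214, 2470]);
translate([369, 695, 0]) cube([214, 3942, 2470]);
translate([3035, 695, 0]) cube([214, 3942, 2470]);


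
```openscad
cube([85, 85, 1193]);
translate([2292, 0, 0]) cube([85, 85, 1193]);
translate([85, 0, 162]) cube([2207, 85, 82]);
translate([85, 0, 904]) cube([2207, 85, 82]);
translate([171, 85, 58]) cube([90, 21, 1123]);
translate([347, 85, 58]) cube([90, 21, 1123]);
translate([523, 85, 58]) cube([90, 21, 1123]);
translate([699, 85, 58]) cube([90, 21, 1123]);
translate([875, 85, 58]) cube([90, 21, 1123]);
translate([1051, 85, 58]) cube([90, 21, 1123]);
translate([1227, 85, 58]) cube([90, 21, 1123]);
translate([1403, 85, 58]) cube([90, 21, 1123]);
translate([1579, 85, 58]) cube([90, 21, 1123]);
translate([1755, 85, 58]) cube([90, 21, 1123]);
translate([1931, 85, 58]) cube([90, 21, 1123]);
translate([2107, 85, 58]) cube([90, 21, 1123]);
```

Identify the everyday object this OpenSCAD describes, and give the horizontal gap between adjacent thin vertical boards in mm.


A fence section. The picket gap is 86 mm.

Two posts, two rails, 12 pickets — a fence section. Span 2207 mm holds 12 pickets of 90 mm with 13 equal gaps: ⌊(2207 − 12·90) / 13⌋ = 86 mm.


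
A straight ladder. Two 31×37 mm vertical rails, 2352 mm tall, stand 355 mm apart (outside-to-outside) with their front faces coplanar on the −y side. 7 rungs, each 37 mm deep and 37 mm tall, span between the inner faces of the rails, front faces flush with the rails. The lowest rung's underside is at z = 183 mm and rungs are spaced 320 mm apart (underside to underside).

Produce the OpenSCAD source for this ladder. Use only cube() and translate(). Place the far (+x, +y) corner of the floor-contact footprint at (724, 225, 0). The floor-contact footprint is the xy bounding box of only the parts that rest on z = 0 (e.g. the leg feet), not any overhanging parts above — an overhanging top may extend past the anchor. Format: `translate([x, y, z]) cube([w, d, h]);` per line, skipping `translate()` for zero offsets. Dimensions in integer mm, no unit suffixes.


// rung span = 355 - 2*31 = 293
// rung[k] z = 183 + k*320
translate([369, 188, 0]) cube([31, 37, 2352]);
translate([693, 188, 0]) cube([31, 37, 2352]);
translate([400, 188, 183]) cube([293, 37, 37]);
translate([400, 188, 503]) cube([293, 37, 37]);
translate([400, 188, 823]) cube([293, 37, 37]);
translate([400, 188, 1143]) cube([293, 37, 37]);
translate([400, 188, 1463]) cube([293, 37, 37]);
translate([400, 188, 1783]) cube([293, 37, 37]);
translate([400, 188, 2103]) cube([293, 37, 37]);


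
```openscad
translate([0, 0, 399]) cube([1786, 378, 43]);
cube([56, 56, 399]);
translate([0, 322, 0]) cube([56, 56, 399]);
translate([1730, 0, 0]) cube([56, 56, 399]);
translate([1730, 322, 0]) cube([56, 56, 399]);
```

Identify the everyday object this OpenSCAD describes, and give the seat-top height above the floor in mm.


A bench. The seat-top height is 442 mm.

A long slab on four corner posts — a bench. The slab sits at z = 399 with thickness 43, so the top is 399 + 43 = 442 mm.


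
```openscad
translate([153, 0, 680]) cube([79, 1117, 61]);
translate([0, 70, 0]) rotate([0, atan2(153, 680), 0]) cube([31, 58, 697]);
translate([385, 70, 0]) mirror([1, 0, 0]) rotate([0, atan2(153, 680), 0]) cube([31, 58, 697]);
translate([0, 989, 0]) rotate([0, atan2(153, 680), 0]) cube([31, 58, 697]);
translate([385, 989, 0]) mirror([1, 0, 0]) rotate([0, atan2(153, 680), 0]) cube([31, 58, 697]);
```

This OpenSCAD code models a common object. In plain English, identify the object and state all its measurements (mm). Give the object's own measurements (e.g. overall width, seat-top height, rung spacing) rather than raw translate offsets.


A sawhorse. A 79×1117×61 mm beam (x, y, z) sits on two A-frame leg pairs. Each pair is two raked legs of 31×58 mm section (58 mm along y) splaying symmetrically in x. Each leg rises 680 mm vertically over 153 mm of horizontal reach and is 697 mm long along its own axis. Every leg's outer bottom edge rests on the floor and its outer top edge meets a bottom edge of the beam — the left legs (tilting toward +x) meet the beam's −x bottom edge, the right legs (their mirror images, tilting toward −x) meet its +x bottom edge — so the leg tops tuck under the beam, the beam's underside is 680 mm above the floor, and the feet are 385 mm apart outside-to-outside with the beam centred between them. The two leg pairs are set in 70 mm from either end of the beam.


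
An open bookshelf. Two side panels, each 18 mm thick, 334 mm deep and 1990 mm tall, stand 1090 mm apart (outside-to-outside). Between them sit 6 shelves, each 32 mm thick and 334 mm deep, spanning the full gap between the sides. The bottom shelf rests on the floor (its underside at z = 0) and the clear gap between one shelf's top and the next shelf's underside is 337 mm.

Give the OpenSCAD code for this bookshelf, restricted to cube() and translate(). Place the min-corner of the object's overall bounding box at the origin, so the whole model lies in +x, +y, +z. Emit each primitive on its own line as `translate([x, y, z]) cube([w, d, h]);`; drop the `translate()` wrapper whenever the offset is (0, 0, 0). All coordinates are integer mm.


cube([18, 334, 1990]);
translate([1072, 0, 0]) cube([18, 334, 1990]);
translate([18, 0, 0]) cube([1054, 334, 32]);
translate([18, 0, 369]) cube([1054, 334, 32]);
translate([18, 0, 738]) cube([1054, 334, 32]);
translate([18, 0, 1107]) cube([1054, 334, 32]);
translate([18, 0, 1476]) cube([1054, 334, 32]);
translate([18, 0, 1845]) cube([1054, 334, 32]);


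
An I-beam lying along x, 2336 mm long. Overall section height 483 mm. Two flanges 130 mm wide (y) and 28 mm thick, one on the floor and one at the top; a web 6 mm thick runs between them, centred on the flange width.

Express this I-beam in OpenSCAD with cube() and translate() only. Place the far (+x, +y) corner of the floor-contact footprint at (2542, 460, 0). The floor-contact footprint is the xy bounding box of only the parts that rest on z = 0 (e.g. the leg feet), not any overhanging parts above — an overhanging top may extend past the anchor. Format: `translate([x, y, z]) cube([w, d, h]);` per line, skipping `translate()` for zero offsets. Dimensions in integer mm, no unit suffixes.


translate([206, 330, 0]) cube([2336, 130, 28]);
translate([206, 392, 28]) cube([2336, 6, 427]);
translate([206, 330, 455]) cube([2336, 130, 28]);


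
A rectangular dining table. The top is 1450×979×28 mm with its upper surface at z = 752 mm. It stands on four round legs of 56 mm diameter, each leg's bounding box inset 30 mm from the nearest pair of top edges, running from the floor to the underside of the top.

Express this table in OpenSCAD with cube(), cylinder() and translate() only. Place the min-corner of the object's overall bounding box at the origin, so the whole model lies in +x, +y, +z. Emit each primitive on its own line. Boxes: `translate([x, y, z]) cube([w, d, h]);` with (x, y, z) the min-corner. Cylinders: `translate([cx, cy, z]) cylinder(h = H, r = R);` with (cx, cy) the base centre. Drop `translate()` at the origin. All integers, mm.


translate([0, 0, 724]) cube([1450, 979, 28]);
translate([58, 58, 0]) cylinder(h = 724, r = 28);
translate([1392, 58, 0]) cylinder(h = 724, r = 28);
translate([58, 921, 0]) cylinder(h = 724, r = 28);
translate([1392, 921, 0]) cylinder(h = 724, r = 28);


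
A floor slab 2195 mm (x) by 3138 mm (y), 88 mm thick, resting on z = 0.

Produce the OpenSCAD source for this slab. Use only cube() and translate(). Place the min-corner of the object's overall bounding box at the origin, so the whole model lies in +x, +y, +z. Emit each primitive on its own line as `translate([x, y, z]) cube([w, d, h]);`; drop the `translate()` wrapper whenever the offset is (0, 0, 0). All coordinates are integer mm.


cube([2195, 3138, 88]);


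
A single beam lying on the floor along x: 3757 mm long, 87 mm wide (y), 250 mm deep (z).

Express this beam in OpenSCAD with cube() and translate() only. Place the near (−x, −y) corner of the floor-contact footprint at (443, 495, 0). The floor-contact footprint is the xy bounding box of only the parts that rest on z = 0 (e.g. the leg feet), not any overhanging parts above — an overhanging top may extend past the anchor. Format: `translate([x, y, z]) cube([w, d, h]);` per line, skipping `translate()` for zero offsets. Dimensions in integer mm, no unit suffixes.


translate([443, 495, 0]) cube([3757, 87, 250]);


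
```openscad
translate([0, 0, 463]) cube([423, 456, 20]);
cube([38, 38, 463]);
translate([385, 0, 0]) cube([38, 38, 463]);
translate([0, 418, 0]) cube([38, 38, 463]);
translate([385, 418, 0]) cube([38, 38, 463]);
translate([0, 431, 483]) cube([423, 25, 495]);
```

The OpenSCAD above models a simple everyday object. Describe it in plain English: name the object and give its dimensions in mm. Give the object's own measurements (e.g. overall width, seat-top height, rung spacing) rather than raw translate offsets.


A chair. The seat is a 423×456×20 mm slab with its top at z = 483 mm, on four 38×38 mm corner legs (flush with the seat edges, standing on z = 0). A flat backrest 25 mm thick, 495 mm tall, spans the full seat width and rises from the seat top along its +y edge, rear face flush with the rear of the seat.


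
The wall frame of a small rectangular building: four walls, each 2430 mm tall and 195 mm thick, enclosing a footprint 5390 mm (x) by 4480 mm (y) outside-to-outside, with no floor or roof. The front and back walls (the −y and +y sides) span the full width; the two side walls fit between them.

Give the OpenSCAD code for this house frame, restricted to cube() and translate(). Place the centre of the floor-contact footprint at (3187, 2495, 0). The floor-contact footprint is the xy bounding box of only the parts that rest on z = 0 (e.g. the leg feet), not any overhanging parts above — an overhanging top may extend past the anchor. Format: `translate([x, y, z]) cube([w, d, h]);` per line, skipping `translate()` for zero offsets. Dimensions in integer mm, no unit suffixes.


translate([492, 255, 0]) cube([5390, 195, 2430]);
translate([492, 4540, 0]) cube([5390, 195, 2430]);
translate([492, 450, 0]) cube([195, 4090, 2430]);
translate([5687, 450, 0]) cube([195, 4090, 2430]);


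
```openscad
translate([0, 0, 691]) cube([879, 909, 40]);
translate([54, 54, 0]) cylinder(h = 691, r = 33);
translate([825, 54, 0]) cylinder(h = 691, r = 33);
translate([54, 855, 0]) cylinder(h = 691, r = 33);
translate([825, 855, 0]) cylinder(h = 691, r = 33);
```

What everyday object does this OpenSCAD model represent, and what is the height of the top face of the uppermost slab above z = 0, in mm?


A table. The table height is 731 mm.

A 879×909×40 slab sits at z = 691 on four Ø66 mm round legs — a table. The top surface is at 691 + 40 = 731 mm.


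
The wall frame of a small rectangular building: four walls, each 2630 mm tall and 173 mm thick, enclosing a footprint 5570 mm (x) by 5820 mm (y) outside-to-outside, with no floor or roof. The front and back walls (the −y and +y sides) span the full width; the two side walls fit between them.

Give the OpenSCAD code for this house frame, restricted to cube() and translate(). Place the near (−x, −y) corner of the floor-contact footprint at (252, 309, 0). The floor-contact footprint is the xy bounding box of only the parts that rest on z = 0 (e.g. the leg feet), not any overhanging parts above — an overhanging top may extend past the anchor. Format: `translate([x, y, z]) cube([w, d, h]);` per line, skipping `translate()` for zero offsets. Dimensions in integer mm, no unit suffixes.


translate([252, 309, 0]) cube([5570, 173, 2630]);
translate([252, 5956, 0]) cube([5570, 173, 2630]);
translate([252, 482, 0]) cube([173, 5474, 2630]);
translate([5649, 482, 0]) cube([173, 5474, 2630]);


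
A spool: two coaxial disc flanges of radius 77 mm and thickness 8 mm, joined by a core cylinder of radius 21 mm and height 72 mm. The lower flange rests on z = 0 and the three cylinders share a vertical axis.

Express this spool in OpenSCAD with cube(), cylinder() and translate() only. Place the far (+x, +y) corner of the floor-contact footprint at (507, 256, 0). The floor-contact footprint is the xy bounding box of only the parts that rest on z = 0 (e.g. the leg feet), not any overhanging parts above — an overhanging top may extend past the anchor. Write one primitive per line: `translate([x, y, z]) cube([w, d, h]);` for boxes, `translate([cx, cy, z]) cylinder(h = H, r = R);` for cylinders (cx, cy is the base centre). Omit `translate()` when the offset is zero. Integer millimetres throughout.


translate([430, 179, 0]) cylinder(h = 8, r = 77);
translate([430, 179, 8]) cylinder(h = 72, r = 21);
translate([430, 179, 80]) cylinder(h = 8, r = 77);


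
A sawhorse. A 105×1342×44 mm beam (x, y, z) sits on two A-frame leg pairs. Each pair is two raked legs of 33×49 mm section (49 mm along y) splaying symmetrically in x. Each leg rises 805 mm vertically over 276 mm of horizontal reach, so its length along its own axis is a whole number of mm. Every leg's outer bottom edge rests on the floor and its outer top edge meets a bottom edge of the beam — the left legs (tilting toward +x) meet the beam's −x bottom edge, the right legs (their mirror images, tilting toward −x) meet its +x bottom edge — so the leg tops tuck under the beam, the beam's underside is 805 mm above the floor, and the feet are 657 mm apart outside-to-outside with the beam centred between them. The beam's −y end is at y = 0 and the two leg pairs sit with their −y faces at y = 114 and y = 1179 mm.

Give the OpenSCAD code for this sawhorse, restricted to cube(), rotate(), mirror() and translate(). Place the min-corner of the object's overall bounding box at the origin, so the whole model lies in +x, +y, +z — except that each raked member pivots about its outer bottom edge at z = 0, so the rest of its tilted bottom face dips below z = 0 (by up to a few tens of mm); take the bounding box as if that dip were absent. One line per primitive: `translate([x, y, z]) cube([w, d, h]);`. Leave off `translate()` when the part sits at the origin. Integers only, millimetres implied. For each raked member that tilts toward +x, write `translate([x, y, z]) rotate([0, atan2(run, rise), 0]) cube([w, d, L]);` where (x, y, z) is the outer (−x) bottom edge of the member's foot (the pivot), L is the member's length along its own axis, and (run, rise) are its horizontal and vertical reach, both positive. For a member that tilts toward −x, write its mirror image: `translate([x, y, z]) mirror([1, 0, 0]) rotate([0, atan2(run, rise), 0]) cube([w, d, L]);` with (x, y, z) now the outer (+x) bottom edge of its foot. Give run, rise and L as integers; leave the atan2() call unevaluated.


// leg length = √(276² + 805²) = 851
// right-leg outer foot x = 2·276 + 105 = 657
// beam min-corner = (276, 0, 805)
translate([276, 0, 805]) cube([105, 1342, 44]);
translate([0, 114, 0]) rotate([0, atan2(276, 805), 0]) cube([33, 49, 851]);
translate([657, 114, 0]) mirror([1, 0, 0]) rotate([0, atan2(276, 805), 0]) cube([33, 49, 851]);
translate([0, 1179, 0]) rotate([0, atan2(276, 805), 0]) cube([33, 49, 851]);
translate([657, 1179, 0]) mirror([1, 0, 0]) rotate([0, atan2(276, 805), 0]) cube([33, 49, 851]);


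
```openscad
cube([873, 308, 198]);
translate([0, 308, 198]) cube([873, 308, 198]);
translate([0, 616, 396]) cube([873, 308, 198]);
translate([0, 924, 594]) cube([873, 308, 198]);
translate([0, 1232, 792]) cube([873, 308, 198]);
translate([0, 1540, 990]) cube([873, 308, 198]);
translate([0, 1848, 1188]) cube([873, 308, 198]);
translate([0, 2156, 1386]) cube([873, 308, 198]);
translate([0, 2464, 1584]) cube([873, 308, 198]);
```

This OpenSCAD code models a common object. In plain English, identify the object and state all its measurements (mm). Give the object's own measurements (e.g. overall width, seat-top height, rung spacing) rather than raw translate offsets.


A straight staircase of 9 solid steps. Each step is 873 mm wide (x), 308 mm deep (y, the going) and 198 mm tall (the rise). The first step rests on the floor; each subsequent step sits one going further in +y and one rise higher in +z, directly behind and above the previous step with no overlap.


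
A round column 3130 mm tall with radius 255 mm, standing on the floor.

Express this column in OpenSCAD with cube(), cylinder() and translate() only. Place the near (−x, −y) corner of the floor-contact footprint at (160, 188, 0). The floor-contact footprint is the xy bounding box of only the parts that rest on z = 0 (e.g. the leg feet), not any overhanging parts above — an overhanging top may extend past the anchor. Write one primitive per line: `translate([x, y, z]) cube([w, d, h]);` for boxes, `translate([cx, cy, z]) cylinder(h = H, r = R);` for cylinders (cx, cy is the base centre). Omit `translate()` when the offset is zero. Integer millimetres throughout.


translate([415, 443, 0]) cylinder(h = 3130, r = 255);


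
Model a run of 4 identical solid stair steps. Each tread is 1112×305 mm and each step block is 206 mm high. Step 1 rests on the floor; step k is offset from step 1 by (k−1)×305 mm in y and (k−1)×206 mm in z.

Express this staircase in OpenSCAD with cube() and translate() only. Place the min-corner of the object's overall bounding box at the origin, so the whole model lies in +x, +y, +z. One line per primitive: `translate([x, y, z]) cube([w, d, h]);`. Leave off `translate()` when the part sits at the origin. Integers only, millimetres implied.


cube([1112, 305, 206]);
translate([0, 305, 206]) cube([1112, 305, 206]);
translate([0, 610, 412]) cube([1112, 305, 206]);
translate([0, 915, 618]) cube([1112, 305, 206]);


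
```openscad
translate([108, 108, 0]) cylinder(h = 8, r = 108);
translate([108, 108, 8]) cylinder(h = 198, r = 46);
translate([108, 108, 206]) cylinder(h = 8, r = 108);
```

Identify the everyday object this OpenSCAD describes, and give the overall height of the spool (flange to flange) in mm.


A spool. The overall height is 214 mm.

Three coaxial cylinders, large–small–large — a spool. Two 8 mm flanges and a 198 mm core give 8 + 198 + 8 = 214 mm.


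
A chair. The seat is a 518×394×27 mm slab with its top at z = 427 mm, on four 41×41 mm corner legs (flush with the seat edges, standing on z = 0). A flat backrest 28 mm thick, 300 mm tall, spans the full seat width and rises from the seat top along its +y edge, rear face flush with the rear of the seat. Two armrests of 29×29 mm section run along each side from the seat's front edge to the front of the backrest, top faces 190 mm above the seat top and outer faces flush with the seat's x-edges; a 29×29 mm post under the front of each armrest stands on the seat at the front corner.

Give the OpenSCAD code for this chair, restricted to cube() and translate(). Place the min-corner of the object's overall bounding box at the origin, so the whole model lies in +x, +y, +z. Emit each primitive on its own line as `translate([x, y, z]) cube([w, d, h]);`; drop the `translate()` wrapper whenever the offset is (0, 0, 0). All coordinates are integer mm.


translate([0, 0, 400]) cube([518, 394, 27]);
cube([41, 41, 400]);
translate([477, 0, 0]) cube([41, 41, 400]);
translate([0, 353, 0]) cube([41, 41, 400]);
translate([477, 353, 0]) cube([41, 41, 400]);
translate([0, 366, 427]) cube([518, 28, 300]);
translate([0, 0, 588]) cube([29, 366, 29]);
translate([489, 0, 588]) cube([29, 366, 29]);
translate([0, 0, 427]) cube([29, 29, 161]);
translate([489, 0, 427]) cube([29, 29, 161]);


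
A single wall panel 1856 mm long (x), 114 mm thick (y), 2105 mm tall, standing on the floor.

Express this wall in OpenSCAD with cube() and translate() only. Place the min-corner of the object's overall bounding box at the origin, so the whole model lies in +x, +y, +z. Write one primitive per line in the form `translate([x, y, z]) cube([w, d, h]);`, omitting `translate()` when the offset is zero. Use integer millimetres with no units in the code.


cube([1856, 114, 2105]);


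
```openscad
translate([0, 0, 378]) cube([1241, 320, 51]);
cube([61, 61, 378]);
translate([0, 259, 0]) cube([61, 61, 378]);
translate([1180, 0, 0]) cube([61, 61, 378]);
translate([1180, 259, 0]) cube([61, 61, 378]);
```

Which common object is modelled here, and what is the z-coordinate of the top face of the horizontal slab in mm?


A bench. The seat-top height is 429 mm.

A long slab on four corner posts — a bench. The slab sits at z = 378 with thickness 51, so the top is 378 + 51 = 429 mm.


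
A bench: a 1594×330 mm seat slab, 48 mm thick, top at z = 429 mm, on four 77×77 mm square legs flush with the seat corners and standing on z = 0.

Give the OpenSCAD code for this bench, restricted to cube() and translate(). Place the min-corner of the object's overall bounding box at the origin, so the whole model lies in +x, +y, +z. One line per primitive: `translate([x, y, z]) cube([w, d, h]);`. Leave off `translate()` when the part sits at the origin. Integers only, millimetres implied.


// leg_h = 429 − 48 = 381
translate([0, 0, 381]) cube([1594, 330, 48]);
cube([77, 77, 381]);
translate([0, 253, 0]) cube([77, 77, 381]);
translate([1517, 0, 0]) cube([77, 77, 381]);
translate([1517, 253, 0]) cube([77, 77, 381]);


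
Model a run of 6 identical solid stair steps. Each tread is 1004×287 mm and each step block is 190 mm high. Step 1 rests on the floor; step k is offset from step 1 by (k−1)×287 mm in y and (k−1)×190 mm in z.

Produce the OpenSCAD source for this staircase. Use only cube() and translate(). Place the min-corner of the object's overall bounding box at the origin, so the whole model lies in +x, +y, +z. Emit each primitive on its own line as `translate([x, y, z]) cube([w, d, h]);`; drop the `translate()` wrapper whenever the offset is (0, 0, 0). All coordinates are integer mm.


cube([1004, 287, 190]);
translate([0, 287, 190]) cube([1004, 287, 190]);
translate([0, 574, 380]) cube([1004, 287, 190]);
translate([0, 861, 570]) cube([1004, 287, 190]);
translate([0, 1148, 760]) cube([1004, 287, 190]);
translate([0, 1435, 950]) cube([1004, 287, 190]);


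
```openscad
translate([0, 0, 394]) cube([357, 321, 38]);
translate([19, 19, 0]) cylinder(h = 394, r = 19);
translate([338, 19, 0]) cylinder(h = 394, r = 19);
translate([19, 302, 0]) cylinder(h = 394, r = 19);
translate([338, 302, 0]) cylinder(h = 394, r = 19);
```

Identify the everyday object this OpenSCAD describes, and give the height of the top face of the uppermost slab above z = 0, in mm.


A stool. The seat height is 432 mm.

A 357×321×38 slab at z = 394 on four corner cylinders — a stool. The seat top is 394 + 38 = 432 mm.


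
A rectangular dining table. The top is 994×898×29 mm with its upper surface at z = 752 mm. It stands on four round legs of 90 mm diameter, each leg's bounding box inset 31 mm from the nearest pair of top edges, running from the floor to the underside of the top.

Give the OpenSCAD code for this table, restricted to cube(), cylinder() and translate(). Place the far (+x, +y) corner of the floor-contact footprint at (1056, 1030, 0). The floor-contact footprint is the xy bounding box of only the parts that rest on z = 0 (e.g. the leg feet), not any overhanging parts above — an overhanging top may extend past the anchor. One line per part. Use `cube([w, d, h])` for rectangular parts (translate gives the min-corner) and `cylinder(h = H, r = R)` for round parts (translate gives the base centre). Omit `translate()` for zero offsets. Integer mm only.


// leg_h = 752 - 29 = 723
translate([93, 163, 723]) cube([994, 898, 29]);
translate([169, 239, 0]) cylinder(h = 723, r = 45);
translate([1011, 239, 0]) cylinder(h = 723, r = 45);
translate([169, 985, 0]) cylinder(h = 723, r = 45);
translate([1011, 985, 0]) cylinder(h = 723, r = 45);


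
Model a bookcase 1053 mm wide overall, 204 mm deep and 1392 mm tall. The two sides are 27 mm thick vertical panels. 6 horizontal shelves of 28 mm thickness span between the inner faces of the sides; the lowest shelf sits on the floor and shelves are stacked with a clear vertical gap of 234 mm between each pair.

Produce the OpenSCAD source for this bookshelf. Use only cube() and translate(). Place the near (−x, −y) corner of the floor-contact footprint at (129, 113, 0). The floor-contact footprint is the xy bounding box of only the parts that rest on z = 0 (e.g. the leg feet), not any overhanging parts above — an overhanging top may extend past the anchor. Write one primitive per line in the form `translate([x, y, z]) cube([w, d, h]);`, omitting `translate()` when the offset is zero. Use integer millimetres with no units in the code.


translate([129, 113, 0]) cube([27, 204, 1392]);
translate([1155, 113, 0]) cube([27, 204, 1392]);
translate([156, 113, 0]) cube([999, 204, 28]);
translate([156, 113, 262]) cube([999, 204, 28]);
translate([156, 113, 524]) cube([999, 204, 28]);
translate([156, 113, 786]) cube([999, 204, 28]);
translate([156, 113, 1048]) cube([999, 204, 28]);
translate([156, 113, 1310]) cube([999, 204, 28]);


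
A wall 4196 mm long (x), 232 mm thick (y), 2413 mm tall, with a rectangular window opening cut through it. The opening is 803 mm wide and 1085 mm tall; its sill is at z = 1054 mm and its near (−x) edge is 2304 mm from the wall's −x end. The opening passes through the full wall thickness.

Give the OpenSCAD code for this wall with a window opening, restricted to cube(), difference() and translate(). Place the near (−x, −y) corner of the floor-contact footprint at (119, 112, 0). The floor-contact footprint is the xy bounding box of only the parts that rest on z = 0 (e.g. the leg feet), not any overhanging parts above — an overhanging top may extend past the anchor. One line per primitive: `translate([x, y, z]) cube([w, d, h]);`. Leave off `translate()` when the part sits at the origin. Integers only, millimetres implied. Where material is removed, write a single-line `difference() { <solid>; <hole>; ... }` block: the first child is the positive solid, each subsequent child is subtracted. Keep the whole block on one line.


difference() { translate([119, 112, 0]) cube([4196, 232, 2413]); translate([2423, 112, 1054]) cube([803, 232, 1085]); }


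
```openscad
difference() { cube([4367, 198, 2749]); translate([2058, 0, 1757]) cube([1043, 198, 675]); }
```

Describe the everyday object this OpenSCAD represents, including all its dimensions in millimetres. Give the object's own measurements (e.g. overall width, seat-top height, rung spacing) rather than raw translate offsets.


A wall 4367 mm long (x), 198 mm thick (y), 2749 mm tall, with a rectangular window opening cut through it. The opening is 1043 mm wide and 675 mm tall; its sill is at z = 1757 mm and its near (−x) edge is 2058 mm from the wall's −x end. The opening passes through the full wall thickness.


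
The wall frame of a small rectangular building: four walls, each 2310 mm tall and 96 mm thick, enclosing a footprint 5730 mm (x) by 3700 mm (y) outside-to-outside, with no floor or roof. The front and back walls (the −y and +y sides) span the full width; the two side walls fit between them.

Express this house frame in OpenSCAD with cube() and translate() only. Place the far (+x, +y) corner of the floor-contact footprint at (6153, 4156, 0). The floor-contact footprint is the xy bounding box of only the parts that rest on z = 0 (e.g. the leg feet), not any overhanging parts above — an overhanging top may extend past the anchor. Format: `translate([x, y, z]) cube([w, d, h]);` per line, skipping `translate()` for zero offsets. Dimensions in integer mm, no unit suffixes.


translate([423, 456, 0]) cube([5730, 96, 2310]);
translate([423, 4060, 0]) cube([5730, 96, 2310]);
translate([423, 552, 0]) cube([96, 3508, 2310]);
translate([6057, 552, 0]) cube([96, 3508, 2310]);


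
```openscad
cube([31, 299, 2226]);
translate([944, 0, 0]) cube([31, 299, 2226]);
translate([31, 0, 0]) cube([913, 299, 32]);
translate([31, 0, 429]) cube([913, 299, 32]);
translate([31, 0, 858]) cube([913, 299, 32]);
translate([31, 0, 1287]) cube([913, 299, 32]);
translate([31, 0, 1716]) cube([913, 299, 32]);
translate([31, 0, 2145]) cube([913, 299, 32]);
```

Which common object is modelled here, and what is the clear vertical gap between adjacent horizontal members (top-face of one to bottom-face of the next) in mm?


A bookshelf. The clear shelf gap is 397 mm.

Two tall side panels with 6 horizontal boards between them — a bookshelf. The first two shelf undersides are at z = 0 and z = 429; with shelf thickness 32, the clear gap is 429 − 0 − 32 = 397 mm.


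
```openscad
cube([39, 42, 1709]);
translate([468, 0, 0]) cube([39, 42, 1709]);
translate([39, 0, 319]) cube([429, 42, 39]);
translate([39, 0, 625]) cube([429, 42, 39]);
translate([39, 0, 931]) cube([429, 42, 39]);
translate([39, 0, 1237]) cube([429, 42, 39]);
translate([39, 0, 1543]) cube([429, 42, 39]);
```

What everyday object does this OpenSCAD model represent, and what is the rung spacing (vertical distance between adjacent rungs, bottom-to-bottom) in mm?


A ladder. The rung spacing is 306 mm.

Two tall 39×42 posts with 5 short bars between them — a ladder. Adjacent rungs sit at z = 319 and z = 625, so the spacing is 625 − 319 = 306 mm.


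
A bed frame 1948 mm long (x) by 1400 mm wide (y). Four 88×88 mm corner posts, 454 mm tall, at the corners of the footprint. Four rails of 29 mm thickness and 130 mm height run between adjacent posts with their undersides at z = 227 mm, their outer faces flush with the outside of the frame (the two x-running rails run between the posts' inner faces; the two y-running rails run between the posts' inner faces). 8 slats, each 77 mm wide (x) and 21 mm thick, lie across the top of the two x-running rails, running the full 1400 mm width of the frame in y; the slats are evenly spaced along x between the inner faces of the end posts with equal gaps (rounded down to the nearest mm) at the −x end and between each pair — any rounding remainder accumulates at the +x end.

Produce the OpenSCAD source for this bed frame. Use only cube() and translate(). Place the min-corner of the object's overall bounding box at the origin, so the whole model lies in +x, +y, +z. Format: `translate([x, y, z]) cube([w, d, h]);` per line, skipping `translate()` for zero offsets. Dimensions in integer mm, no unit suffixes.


cube([88, 88, 454]);
translate([0, 1312, 0]) cube([88, 88, 454]);
translate([1860, 0, 0]) cube([88, 88, 454]);
translate([1860, 1312, 0]) cube([88, 88, 454]);
translate([88, 0, 227]) cube([1772, 29, 130]);
translate([88, 1371, 227]) cube([1772, 29, 130]);
translate([0, 88, 227]) cube([29, 1224, 130]);
translate([1919, 88, 227]) cube([29, 1224, 130]);
translate([216, 0, 357]) cube([77, 1400, 21]);
translate([421, 0, 357]) cube([77, 1400, 21]);
translate([626, 0, 357]) cube([77, 1400, 21]);
translate([831, 0, 357]) cube([77, 1400, 21]);
translate([1036, 0, 357]) cube([77, 1400, 21]);
translate([1241, 0, 357]) cube([77, 1400, 21]);
translate([1446, 0, 357]) cube([77, 1400, 21]);
translate([1651, 0, 357]) cube([77, 1400, 21]);


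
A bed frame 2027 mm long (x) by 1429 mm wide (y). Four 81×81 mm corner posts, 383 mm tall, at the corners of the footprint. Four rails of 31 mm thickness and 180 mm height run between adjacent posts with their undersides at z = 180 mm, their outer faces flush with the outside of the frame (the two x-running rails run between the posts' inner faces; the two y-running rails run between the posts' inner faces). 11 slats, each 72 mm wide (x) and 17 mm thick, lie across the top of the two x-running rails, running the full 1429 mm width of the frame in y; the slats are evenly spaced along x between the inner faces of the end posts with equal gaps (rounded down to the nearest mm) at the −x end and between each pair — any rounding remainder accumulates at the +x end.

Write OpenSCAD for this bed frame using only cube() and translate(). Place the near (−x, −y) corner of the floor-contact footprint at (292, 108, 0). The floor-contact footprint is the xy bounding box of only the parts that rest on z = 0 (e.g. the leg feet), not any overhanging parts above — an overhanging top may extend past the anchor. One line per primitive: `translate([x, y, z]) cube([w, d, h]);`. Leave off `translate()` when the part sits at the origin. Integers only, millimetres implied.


translate([292, 108, 0]) cube([81, 81, 383]);
translate([292, 1456, 0]) cube([81, 81, 383]);
translate([2238, 108, 0]) cube([81, 81, 383]);
translate([2238, 1456, 0]) cube([81, 81, 383]);
translate([373, 108, 180]) cube([1865, 31, 180]);
translate([373, 1506, 180]) cube([1865, 31, 180]);
translate([292, 189, 180]) cube([31, 1267, 180]);
translate([2288, 189, 180]) cube([31, 1267, 180]);
translate([462, 108, 360]) cube([72, 1429, 17]);
translate([623, 108, 360]) cube([72, 1429, 17]);
translate([784, 108, 360]) cube([72, 1429, 17]);
translate([945, 108, 360]) cube([72, 1429, 17]);
translate([1106, 108, 360]) cube([72, 1429, 17]);
translate([1267, 108, 360]) cube([72, 1429, 17]);
translate([1428, 108, 360]) cube([72, 1429, 17]);
translate([1589, 108, 360]) cube([72, 1429, 17]);
translate([1750, 108, 360]) cube([72, 1429, 17]);
translate([1911, 108, 360]) cube([72, 1429, 17]);
translate([2072, 108, 360]) cube([72, 1429, 17]);


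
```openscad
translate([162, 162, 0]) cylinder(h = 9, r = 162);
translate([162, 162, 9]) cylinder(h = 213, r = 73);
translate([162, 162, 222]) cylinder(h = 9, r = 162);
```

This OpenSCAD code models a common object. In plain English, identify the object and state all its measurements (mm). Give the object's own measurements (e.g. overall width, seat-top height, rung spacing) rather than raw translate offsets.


A spool: two coaxial disc flanges of radius 162 mm and thickness 9 mm, joined by a core cylinder of radius 73 mm and height 213 mm. The lower flange rests on z = 0 and the three cylinders share a vertical axis.


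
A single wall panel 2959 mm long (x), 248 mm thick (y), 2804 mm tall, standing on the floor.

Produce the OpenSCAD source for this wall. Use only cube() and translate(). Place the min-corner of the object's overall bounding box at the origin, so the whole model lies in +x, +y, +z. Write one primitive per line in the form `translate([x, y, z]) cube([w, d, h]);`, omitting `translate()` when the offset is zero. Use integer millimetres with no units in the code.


cube([2959, 248, 2804]);


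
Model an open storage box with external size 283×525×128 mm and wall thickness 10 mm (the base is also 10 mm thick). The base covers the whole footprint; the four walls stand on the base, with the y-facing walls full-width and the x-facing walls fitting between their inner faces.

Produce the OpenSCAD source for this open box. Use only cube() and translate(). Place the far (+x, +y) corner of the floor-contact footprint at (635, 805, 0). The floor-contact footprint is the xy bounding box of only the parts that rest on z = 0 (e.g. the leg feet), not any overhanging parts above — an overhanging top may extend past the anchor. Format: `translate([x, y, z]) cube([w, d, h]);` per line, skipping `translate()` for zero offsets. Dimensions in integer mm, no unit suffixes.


translate([352, 280, 0]) cube([283, 525, 10]);
translate([352, 280, 10]) cube([283, 10, 118]);
translate([352, 795, 10]) cube([283, 10, 118]);
translate([352, 290, 10]) cube([10, 505, 118]);
translate([625, 290, 10]) cube([10, 505, 118]);


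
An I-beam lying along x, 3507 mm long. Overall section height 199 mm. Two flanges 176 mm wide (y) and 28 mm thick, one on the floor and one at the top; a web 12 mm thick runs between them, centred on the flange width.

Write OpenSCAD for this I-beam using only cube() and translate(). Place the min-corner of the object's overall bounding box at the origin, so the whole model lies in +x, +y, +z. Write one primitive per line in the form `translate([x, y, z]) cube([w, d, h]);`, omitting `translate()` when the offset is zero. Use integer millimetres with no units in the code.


cube([3507, 176, 28]);
translate([0, 82, 28]) cube([3507, 12, 143]);
translate([0, 0, 171]) cube([3507, 176, 28]);
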